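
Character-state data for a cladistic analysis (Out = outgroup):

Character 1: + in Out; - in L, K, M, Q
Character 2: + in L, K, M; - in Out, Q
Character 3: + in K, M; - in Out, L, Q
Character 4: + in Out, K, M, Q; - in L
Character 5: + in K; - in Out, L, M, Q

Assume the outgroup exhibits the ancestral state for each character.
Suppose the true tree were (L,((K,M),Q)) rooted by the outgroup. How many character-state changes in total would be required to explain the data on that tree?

Map each character onto (L,((K,M),Q)) (rooted by Out) and count the minimum state changes it requires (Fitch parsimony):
Character 1: 1; Character 2: 2; Character 3: 1; Character 4: 1; Character 5: 1.
Total tree length = 6.

6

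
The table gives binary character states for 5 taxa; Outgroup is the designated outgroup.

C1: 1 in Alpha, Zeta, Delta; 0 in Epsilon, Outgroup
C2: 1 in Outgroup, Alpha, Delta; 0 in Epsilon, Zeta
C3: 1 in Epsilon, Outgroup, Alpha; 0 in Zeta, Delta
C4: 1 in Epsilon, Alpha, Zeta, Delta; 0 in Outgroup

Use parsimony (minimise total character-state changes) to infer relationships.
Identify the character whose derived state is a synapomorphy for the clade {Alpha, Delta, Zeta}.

Character polarity is set by the outgroup: the derived state is whichever differs from the outgroup's state, so for C2, C3 the derived state is '0', and for the remaining characters it is '1'.
C1 (derived state '1') is shared by Alpha, Delta, and Zeta — a synapomorphy uniting that clade.
C2 (state '0') occurs in Epsilon and Zeta but conflicts with the nesting implied by the other characters — most parsimoniously interpreted as homoplasy.
Only Delta and Zeta show the derived state '0' for C3, supporting them as a clade.
C4 (derived state '1') is shared by all ingroup taxa — unites the whole ingroup.
Most parsimonious ingroup topology: (((Delta,Zeta),Alpha),Epsilon).
The clade {Alpha, Delta, Zeta} is supported by C1: its derived state '1' occurs in exactly those taxa and in no other taxon (including the outgroup).

C1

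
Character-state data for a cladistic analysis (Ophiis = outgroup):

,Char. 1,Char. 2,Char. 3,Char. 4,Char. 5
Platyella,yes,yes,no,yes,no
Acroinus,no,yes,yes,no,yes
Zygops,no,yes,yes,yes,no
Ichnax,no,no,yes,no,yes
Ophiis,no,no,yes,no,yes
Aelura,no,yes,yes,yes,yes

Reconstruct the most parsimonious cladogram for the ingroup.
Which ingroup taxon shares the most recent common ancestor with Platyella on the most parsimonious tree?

Zygops

Character polarity is set by the outgroup: the derived state is whichever differs from the outgroup's state, so for Char. 3, Char. 5 the derived state is 'no', and for the remaining characters it is 'yes'.
Char. 1: derived state 'yes' in Platyella only — an autapomorphy, so it tells us nothing about relationships among taxa.
Only Acroinus, Aelura, Platyella, and Zygops show the derived state 'yes' for Char. 2, supporting them as a clade.
Char. 3: derived state 'no' in Platyella only — an autapomorphy, so it tells us nothing about relationships among taxa.
Char. 4: derived state 'yes' in Aelura, Platyella, and Zygops only — synapomorphy for {Aelura, Platyella, Zygops}.
Only Platyella and Zygops show the derived state 'no' for Char. 5, supporting them as a clade.
Most parsimonious ingroup topology: ((((Zygops,Platyella),Aelura),Acroinus),Ichnax).
Platyella and Zygops form a cherry on this tree, so they are sister taxa.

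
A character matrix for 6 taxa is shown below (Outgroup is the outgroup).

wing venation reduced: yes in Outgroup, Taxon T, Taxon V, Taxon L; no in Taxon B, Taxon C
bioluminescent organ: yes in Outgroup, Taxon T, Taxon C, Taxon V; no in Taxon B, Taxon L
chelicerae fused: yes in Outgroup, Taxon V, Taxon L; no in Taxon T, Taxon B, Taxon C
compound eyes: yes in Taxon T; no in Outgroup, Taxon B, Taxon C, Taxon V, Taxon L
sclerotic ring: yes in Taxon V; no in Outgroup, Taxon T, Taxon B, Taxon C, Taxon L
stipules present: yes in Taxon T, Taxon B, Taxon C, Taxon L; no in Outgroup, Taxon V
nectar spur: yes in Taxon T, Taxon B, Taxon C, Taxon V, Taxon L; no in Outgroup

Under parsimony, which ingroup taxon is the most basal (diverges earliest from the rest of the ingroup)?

Taxon V

Character polarity is set by the outgroup: the derived state is whichever differs from the outgroup's state, so for wing venation reduced, bioluminescent organ, chelicerae fused the derived state is 'no', and for the remaining characters it is 'yes'.
wing venation reduced (derived state 'no') is shared by Taxon B and Taxon C — a synapomorphy uniting that clade.
bioluminescent organ groups Taxon B and Taxon L, which is incompatible with the clades supported by the remaining characters; treating it as convergent (homoplasy) costs fewer steps than any alternative tree.
chelicerae fused: derived state 'no' in Taxon B, Taxon C, and Taxon T only — synapomorphy for {Taxon B, Taxon C, Taxon T}.
compound eyes: derived state 'yes' in Taxon T only — an autapomorphy, so it tells us nothing about relationships among taxa.
sclerotic ring: derived state 'yes' in Taxon V only — an autapomorphy, so it tells us nothing about relationships among taxa.
stipules present (derived state 'yes') is shared by Taxon B, Taxon C, Taxon L, and Taxon T — a synapomorphy uniting that clade.
nectar spur (derived state 'yes') is shared by all ingroup taxa — unites the whole ingroup.
Most parsimonious ingroup topology: (((Taxon T,(Taxon B,Taxon C)),Taxon L),Taxon V).
Taxon V is sister to the clade containing all other ingroup taxa, so it is the earliest-diverging (most basal) ingroup lineage.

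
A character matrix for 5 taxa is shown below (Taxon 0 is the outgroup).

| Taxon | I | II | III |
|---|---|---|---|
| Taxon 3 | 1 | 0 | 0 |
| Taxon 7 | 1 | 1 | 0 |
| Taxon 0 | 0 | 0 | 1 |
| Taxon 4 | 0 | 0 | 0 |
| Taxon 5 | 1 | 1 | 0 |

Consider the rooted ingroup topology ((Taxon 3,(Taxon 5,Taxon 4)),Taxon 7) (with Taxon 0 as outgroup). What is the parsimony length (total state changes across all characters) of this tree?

5

Map each character onto ((Taxon 3,(Taxon 5,Taxon 4)),Taxon 7) (rooted by Taxon 0) and count the minimum state changes it requires (Fitch parsimony):
I: 2; II: 2; III: 1.
Total tree length = 5.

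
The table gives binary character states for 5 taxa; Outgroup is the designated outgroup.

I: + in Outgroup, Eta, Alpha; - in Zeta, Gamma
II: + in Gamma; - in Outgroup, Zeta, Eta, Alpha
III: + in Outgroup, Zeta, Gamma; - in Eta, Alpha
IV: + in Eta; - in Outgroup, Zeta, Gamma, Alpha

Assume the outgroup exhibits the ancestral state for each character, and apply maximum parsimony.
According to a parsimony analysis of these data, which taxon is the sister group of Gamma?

Character polarity is set by the outgroup: the derived state is whichever differs from the outgroup's state, so for I, III the derived state is '-', and for the remaining characters it is '+'.
I: derived state '-' in Gamma and Zeta only — synapomorphy for {Gamma, Zeta}.
II (derived state '+') is unique to Gamma (autapomorphy; uninformative for grouping).
III: derived state '-' in Alpha and Eta only — synapomorphy for {Alpha, Eta}.
IV (derived state '+') is unique to Eta (autapomorphy; uninformative for grouping).
Most parsimonious ingroup topology: ((Zeta,Gamma),(Eta,Alpha)).
Gamma and Zeta form a cherry on this tree, so they are sister taxa.

Zeta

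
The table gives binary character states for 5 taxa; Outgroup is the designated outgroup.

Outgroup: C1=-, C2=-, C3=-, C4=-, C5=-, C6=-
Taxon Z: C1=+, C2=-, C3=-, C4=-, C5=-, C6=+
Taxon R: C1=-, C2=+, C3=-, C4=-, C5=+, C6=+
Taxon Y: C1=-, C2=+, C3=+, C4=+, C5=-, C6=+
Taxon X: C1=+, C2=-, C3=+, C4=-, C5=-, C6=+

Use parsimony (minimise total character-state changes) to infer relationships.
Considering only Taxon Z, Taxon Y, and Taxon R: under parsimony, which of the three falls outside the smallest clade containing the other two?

Taxon Z

The outgroup has state '-' for every character, so '+' is the derived state throughout.
Only Taxon X and Taxon Z show the derived state '+' for C1, supporting them as a clade.
C2 (derived state '+') is shared by Taxon R and Taxon Y — a synapomorphy uniting that clade.
C3 groups Taxon X and Taxon Y, which is incompatible with the clades supported by the remaining characters; treating it as convergent (homoplasy) costs fewer steps than any alternative tree.
C4: derived state '+' in Taxon Y only — an autapomorphy, so it tells us nothing about relationships among taxa.
C5: derived state '+' in Taxon R only — an autapomorphy, so it tells us nothing about relationships among taxa.
All ingroup taxa share the derived state '+' for C6; it defines the ingroup but does not resolve relationships within it.
Most parsimonious ingroup topology: ((Taxon Y,Taxon R),(Taxon Z,Taxon X)).
Taxon Y and Taxon R share a more recent common ancestor with each other than either does with Taxon Z, so Taxon Z is the least closely related of the three.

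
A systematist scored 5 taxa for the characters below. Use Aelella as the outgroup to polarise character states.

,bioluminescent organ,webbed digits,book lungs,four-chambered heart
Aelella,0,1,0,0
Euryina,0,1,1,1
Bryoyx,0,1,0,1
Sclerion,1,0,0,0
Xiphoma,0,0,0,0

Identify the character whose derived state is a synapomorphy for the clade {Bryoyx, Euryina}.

Character polarity is set by the outgroup: the derived state is whichever differs from the outgroup's state, so for webbed digits the derived state is '0', and for the remaining characters it is '1'.
bioluminescent organ (derived state '1') is unique to Sclerion (autapomorphy; uninformative for grouping).
webbed digits: derived state '0' in Sclerion and Xiphoma only — synapomorphy for {Sclerion, Xiphoma}.
book lungs: derived state '1' in Euryina only — an autapomorphy, so it tells us nothing about relationships among taxa.
four-chambered heart: derived state '1' in Bryoyx and Euryina only — synapomorphy for {Bryoyx, Euryina}.
Most parsimonious ingroup topology: ((Euryina,Bryoyx),(Sclerion,Xiphoma)).
The clade {Bryoyx, Euryina} is supported by four-chambered heart: its derived state '1' occurs in exactly those taxa and in no other taxon (including the outgroup).

four-chambered heart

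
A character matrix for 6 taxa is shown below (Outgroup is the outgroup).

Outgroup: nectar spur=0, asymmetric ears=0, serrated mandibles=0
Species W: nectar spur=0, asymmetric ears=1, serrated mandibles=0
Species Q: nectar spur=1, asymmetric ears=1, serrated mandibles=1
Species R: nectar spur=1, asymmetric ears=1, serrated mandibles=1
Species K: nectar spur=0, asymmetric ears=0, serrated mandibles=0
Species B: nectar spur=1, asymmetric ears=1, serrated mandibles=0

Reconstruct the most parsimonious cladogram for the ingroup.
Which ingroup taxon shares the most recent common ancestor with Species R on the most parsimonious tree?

Species Q

The outgroup has state '0' for every character, so '1' is the derived state throughout.
nectar spur (derived state '1') is shared by Species B, Species Q, and Species R — a synapomorphy uniting that clade.
asymmetric ears: derived state '1' in Species B, Species Q, Species R, and Species W only — synapomorphy for {Species B, Species Q, Species R, Species W}.
serrated mandibles (derived state '1') is shared by Species Q and Species R — a synapomorphy uniting that clade.
Most parsimonious ingroup topology: ((Species W,((Species Q,Species R),Species B)),Species K).
Species R and Species Q form a cherry on this tree, so they are sister taxa.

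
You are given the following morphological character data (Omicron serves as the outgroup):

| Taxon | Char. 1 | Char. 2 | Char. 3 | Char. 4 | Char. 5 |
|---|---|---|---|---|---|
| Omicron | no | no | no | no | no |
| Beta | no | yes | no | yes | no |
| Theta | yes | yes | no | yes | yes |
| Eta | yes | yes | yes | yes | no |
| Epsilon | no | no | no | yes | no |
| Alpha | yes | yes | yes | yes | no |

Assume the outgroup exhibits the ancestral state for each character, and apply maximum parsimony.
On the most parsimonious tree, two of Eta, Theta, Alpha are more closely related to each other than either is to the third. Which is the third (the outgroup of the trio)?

The outgroup has state 'no' for every character, so 'yes' is the derived state throughout.
Only Alpha, Eta, and Theta show the derived state 'yes' for Char. 1, supporting them as a clade.
Only Alpha, Beta, Eta, and Theta show the derived state 'yes' for Char. 2, supporting them as a clade.
Char. 3 (derived state 'yes') is shared by Alpha and Eta — a synapomorphy uniting that clade.
Char. 4 (derived state 'yes') is shared by all ingroup taxa — unites the whole ingroup.
Char. 5: derived state 'yes' in Theta only — an autapomorphy, so it tells us nothing about relationships among taxa.
Most parsimonious ingroup topology: ((Beta,(Theta,(Eta,Alpha))),Epsilon).
Alpha and Eta share a more recent common ancestor with each other than either does with Theta, so Theta is the least closely related of the three.

Theta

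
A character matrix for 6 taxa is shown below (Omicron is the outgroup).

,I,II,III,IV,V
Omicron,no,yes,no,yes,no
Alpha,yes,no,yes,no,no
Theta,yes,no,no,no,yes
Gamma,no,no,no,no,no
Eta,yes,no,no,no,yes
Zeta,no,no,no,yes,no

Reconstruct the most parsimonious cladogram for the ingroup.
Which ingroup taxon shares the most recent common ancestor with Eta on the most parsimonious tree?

Character polarity is set by the outgroup: the derived state is whichever differs from the outgroup's state, so for II, IV the derived state is 'no', and for the remaining characters it is 'yes'.
I (derived state 'yes') is shared by Alpha, Eta, and Theta — a synapomorphy uniting that clade.
II (derived state 'no') is shared by all ingroup taxa — unites the whole ingroup.
III: derived state 'yes' in Alpha only — an autapomorphy, so it tells us nothing about relationships among taxa.
IV (derived state 'no') is shared by Alpha, Eta, Gamma, and Theta — a synapomorphy uniting that clade.
V: derived state 'yes' in Eta and Theta only — synapomorphy for {Eta, Theta}.
Most parsimonious ingroup topology: (((Alpha,(Theta,Eta)),Gamma),Zeta).
Eta and Theta form a cherry on this tree, so they are sister taxa.

Theta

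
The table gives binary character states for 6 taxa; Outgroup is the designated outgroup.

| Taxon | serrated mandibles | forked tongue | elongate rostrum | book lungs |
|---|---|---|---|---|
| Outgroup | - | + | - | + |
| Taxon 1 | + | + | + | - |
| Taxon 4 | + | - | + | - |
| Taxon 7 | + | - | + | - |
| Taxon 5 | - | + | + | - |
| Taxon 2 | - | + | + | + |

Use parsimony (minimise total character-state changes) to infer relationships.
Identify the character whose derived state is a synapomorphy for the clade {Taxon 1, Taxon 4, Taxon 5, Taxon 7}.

Character polarity is set by the outgroup: the derived state is whichever differs from the outgroup's state, so for forked tongue, book lungs the derived state is '-', and for the remaining characters it is '+'.
Only Taxon 1, Taxon 4, and Taxon 7 show the derived state '+' for serrated mandibles, supporting them as a clade.
forked tongue: derived state '-' in Taxon 4 and Taxon 7 only — synapomorphy for {Taxon 4, Taxon 7}.
elongate rostrum (derived state '+') is shared by all ingroup taxa — unites the whole ingroup.
book lungs (derived state '-') is shared by Taxon 1, Taxon 4, Taxon 5, and Taxon 7 — a synapomorphy uniting that clade.
Most parsimonious ingroup topology: (((Taxon 1,(Taxon 4,Taxon 7)),Taxon 5),Taxon 2).
The clade {Taxon 1, Taxon 4, Taxon 5, Taxon 7} is supported by book lungs: its derived state '-' occurs in exactly those taxa and in no other taxon (including the outgroup).

book lungs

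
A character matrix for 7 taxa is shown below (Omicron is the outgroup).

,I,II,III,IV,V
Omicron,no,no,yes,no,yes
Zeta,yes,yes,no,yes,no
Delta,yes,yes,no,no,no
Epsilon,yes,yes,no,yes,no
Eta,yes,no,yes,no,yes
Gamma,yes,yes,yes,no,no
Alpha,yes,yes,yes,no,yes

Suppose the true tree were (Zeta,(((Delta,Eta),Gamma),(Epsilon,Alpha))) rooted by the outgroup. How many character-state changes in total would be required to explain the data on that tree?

11

Map each character onto (Zeta,(((Delta,Eta),Gamma),(Epsilon,Alpha))) (rooted by Omicron) and count the minimum state changes it requires (Fitch parsimony):
I: 1; II: 2; III: 3; IV: 2; V: 3.
Total tree length = 11.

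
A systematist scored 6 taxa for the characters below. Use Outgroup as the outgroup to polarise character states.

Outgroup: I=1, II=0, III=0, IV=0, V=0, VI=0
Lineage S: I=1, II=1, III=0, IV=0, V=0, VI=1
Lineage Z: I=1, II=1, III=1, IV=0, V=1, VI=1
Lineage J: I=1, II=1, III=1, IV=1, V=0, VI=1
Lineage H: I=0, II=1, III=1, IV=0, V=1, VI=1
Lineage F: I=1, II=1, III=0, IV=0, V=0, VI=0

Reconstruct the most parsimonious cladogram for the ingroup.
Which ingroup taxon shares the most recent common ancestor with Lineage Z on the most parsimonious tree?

Lineage H

Character polarity is set by the outgroup: the derived state is whichever differs from the outgroup's state, so for I the derived state is '0', and for the remaining characters it is '1'.
I: derived state '0' in Lineage H only — an autapomorphy, so it tells us nothing about relationships among taxa.
All ingroup taxa share the derived state '1' for II; it defines the ingroup but does not resolve relationships within it.
Only Lineage H, Lineage J, and Lineage Z show the derived state '1' for III, supporting them as a clade.
IV: derived state '1' in Lineage J only — an autapomorphy, so it tells us nothing about relationships among taxa.
Only Lineage H and Lineage Z show the derived state '1' for V, supporting them as a clade.
Only Lineage H, Lineage J, Lineage S, and Lineage Z show the derived state '1' for VI, supporting them as a clade.
Most parsimonious ingroup topology: ((Lineage S,((Lineage Z,Lineage H),Lineage J)),Lineage F).
Lineage Z and Lineage H form a cherry on this tree, so they are sister taxa.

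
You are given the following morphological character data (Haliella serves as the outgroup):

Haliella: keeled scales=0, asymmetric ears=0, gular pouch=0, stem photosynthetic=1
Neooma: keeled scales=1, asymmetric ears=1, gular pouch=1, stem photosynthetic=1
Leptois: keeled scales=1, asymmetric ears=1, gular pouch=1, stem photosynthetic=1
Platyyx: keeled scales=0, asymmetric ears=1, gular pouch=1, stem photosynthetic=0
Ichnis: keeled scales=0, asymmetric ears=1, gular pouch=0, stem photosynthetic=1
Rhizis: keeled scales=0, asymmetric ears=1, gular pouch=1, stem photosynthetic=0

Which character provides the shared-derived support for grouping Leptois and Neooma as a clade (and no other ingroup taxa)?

keeled scales

Character polarity is set by the outgroup: the derived state is whichever differs from the outgroup's state, so for stem photosynthetic the derived state is '0', and for the remaining characters it is '1'.
Only Leptois and Neooma show the derived state '1' for keeled scales, supporting them as a clade.
All ingroup taxa share the derived state '1' for asymmetric ears; it defines the ingroup but does not resolve relationships within it.
gular pouch: derived state '1' in Leptois, Neooma, Platyyx, and Rhizis only — synapomorphy for {Leptois, Neooma, Platyyx, Rhizis}.
stem photosynthetic: derived state '0' in Platyyx and Rhizis only — synapomorphy for {Platyyx, Rhizis}.
Most parsimonious ingroup topology: (((Neooma,Leptois),(Platyyx,Rhizis)),Ichnis).
The clade {Leptois, Neooma} is supported by keeled scales: its derived state '1' occurs in exactly those taxa and in no other taxon (including the outgroup).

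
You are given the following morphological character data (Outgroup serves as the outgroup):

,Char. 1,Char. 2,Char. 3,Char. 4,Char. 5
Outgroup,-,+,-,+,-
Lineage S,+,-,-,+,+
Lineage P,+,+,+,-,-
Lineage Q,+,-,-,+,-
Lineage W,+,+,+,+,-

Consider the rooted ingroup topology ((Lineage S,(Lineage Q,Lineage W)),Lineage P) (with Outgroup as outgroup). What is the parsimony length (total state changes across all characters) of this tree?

Map each character onto ((Lineage S,(Lineage Q,Lineage W)),Lineage P) (rooted by Outgroup) and count the minimum state changes it requires (Fitch parsimony):
Char. 1: 1; Char. 2: 2; Char. 3: 2; Char. 4: 1; Char. 5: 1.
Total tree length = 7.

7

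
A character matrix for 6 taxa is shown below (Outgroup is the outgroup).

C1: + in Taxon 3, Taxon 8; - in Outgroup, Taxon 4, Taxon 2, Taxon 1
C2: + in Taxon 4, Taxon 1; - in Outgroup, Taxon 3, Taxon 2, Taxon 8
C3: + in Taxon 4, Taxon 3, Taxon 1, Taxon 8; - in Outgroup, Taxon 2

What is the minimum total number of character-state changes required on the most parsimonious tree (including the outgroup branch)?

3

The outgroup has state '-' for every character, so '+' is the derived state throughout.
Only Taxon 3 and Taxon 8 show the derived state '+' for C1, supporting them as a clade.
C2 (derived state '+') is shared by Taxon 1 and Taxon 4 — a synapomorphy uniting that clade.
C3 (derived state '+') is shared by Taxon 1, Taxon 3, Taxon 4, and Taxon 8 — a synapomorphy uniting that clade.
Most parsimonious ingroup topology: (((Taxon 4,Taxon 1),(Taxon 3,Taxon 8)),Taxon 2).
Changes per character on this tree: C1: 1; C2: 1; C3: 1.
Total = 3.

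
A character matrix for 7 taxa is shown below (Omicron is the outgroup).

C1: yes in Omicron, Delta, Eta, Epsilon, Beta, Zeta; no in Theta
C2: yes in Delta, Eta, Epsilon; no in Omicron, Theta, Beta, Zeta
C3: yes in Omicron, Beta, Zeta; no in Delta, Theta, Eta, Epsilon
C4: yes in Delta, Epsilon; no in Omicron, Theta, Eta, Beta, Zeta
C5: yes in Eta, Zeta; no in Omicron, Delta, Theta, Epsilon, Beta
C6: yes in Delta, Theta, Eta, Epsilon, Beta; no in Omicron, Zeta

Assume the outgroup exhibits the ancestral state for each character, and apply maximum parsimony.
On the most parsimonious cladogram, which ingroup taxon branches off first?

Character polarity is set by the outgroup: the derived state is whichever differs from the outgroup's state, so for C1, C3 the derived state is 'no', and for the remaining characters it is 'yes'.
C1: derived state 'no' in Theta only — an autapomorphy, so it tells us nothing about relationships among taxa.
C2 (derived state 'yes') is shared by Delta, Epsilon, and Eta — a synapomorphy uniting that clade.
C3 (derived state 'no') is shared by Delta, Epsilon, Eta, and Theta — a synapomorphy uniting that clade.
C4: derived state 'yes' in Delta and Epsilon only — synapomorphy for {Delta, Epsilon}.
C5 groups Eta and Zeta, which is incompatible with the clades supported by the remaining characters; treating it as convergent (homoplasy) costs fewer steps than any alternative tree.
Only Beta, Delta, Epsilon, Eta, and Theta show the derived state 'yes' for C6, supporting them as a clade.
Most parsimonious ingroup topology: (((((Delta,Epsilon),Eta),Theta),Beta),Zeta).
Zeta is sister to the clade containing all other ingroup taxa, so it is the earliest-diverging (most basal) ingroup lineage.

Zeta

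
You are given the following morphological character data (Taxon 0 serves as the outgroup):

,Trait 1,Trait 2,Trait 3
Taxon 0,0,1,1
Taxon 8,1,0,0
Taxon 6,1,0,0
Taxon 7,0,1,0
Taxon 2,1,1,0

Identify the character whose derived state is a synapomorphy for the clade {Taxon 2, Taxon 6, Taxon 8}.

Trait 1

Character polarity is set by the outgroup: the derived state is whichever differs from the outgroup's state, so for Trait 2, Trait 3 the derived state is '0', and for the remaining characters it is '1'.
Trait 1 (derived state '1') is shared by Taxon 2, Taxon 6, and Taxon 8 — a synapomorphy uniting that clade.
Trait 2 (derived state '0') is shared by Taxon 6 and Taxon 8 — a synapomorphy uniting that clade.
All ingroup taxa share the derived state '0' for Trait 3; it defines the ingroup but does not resolve relationships within it.
Most parsimonious ingroup topology: (((Taxon 8,Taxon 6),Taxon 2),Taxon 7).
The clade {Taxon 2, Taxon 6, Taxon 8} is supported by Trait 1: its derived state '1' occurs in exactly those taxa and in no other taxon (including the outgroup).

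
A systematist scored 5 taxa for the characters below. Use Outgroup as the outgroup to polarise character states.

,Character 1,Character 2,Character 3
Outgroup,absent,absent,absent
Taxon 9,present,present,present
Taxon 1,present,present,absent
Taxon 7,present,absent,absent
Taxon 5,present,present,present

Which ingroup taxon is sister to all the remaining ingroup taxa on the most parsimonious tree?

The outgroup has state 'absent' for every character, so 'present' is the derived state throughout.
All ingroup taxa share the derived state 'present' for Character 1; it defines the ingroup but does not resolve relationships within it.
Only Taxon 1, Taxon 5, and Taxon 9 show the derived state 'present' for Character 2, supporting them as a clade.
Character 3: derived state 'present' in Taxon 5 and Taxon 9 only — synapomorphy for {Taxon 5, Taxon 9}.
Most parsimonious ingroup topology: (((Taxon 9,Taxon 5),Taxon 1),Taxon 7).
Taxon 7 is sister to the clade containing all other ingroup taxa, so it is the earliest-diverging (most basal) ingroup lineage.

Taxon 7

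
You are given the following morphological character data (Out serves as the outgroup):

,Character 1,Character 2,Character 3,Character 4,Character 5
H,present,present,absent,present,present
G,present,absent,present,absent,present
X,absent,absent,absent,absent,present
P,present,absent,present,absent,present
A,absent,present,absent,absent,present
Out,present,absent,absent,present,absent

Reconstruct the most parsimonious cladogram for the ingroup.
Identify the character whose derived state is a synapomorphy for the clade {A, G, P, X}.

Character polarity is set by the outgroup: the derived state is whichever differs from the outgroup's state, so for Character 1, Character 4 the derived state is 'absent', and for the remaining characters it is 'present'.
Character 1: derived state 'absent' in A and X only — synapomorphy for {A, X}.
Character 2 groups A and H, which is incompatible with the clades supported by the remaining characters; treating it as convergent (homoplasy) costs fewer steps than any alternative tree.
Character 3 (derived state 'present') is shared by G and P — a synapomorphy uniting that clade.
Character 4: derived state 'absent' in A, G, P, and X only — synapomorphy for {A, G, P, X}.
All ingroup taxa share the derived state 'present' for Character 5; it defines the ingroup but does not resolve relationships within it.
Most parsimonious ingroup topology: (((A,X),(P,G)),H).
The clade {A, G, P, X} is supported by Character 4: its derived state 'absent' occurs in exactly those taxa and in no other taxon (including the outgroup).

Character 4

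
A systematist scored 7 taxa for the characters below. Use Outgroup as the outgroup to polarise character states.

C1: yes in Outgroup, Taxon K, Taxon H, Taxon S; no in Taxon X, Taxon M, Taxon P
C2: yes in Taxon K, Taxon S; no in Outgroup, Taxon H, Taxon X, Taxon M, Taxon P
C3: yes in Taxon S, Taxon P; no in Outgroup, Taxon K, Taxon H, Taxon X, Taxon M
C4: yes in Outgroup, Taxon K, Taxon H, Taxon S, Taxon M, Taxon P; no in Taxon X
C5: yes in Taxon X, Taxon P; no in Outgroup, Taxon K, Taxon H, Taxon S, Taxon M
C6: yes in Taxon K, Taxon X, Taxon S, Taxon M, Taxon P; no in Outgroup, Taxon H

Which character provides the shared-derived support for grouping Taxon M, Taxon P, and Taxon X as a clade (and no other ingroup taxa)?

C1

Character polarity is set by the outgroup: the derived state is whichever differs from the outgroup's state, so for C1, C4 the derived state is 'no', and for the remaining characters it is 'yes'.
C1 (derived state 'no') is shared by Taxon M, Taxon P, and Taxon X — a synapomorphy uniting that clade.
C2: derived state 'yes' in Taxon K and Taxon S only — synapomorphy for {Taxon K, Taxon S}.
C3 (state 'yes') occurs in Taxon P and Taxon S but conflicts with the nesting implied by the other characters — most parsimoniously interpreted as homoplasy.
C4 (derived state 'no') is unique to Taxon X (autapomorphy; uninformative for grouping).
C5 (derived state 'yes') is shared by Taxon P and Taxon X — a synapomorphy uniting that clade.
C6: derived state 'yes' in Taxon K, Taxon M, Taxon P, Taxon S, and Taxon X only — synapomorphy for {Taxon K, Taxon M, Taxon P, Taxon S, Taxon X}.
Most parsimonious ingroup topology: (((Taxon K,Taxon S),((Taxon X,Taxon P),Taxon M)),Taxon H).
The clade {Taxon M, Taxon P, Taxon X} is supported by C1: its derived state 'no' occurs in exactly those taxa and in no other taxon (including the outgroup).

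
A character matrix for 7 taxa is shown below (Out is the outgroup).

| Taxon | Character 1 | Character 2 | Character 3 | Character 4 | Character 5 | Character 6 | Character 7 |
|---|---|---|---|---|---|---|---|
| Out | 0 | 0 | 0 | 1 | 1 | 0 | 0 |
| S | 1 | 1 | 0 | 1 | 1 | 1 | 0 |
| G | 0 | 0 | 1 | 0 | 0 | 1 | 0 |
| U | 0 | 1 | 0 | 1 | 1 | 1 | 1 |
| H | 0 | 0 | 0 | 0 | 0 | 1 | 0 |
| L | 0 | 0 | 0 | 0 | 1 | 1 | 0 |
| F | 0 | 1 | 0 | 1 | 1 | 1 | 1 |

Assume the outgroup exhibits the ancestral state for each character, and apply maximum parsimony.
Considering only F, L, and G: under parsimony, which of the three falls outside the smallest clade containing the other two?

F

Character polarity is set by the outgroup: the derived state is whichever differs from the outgroup's state, so for Character 4, Character 5 the derived state is '0', and for the remaining characters it is '1'.
Character 1: derived state '1' in S only — an autapomorphy, so it tells us nothing about relationships among taxa.
Character 2 (derived state '1') is shared by F, S, and U — a synapomorphy uniting that clade.
Character 3 (derived state '1') is unique to G (autapomorphy; uninformative for grouping).
Character 4 (derived state '0') is shared by G, H, and L — a synapomorphy uniting that clade.
Character 5: derived state '0' in G and H only — synapomorphy for {G, H}.
All ingroup taxa share the derived state '1' for Character 6; it defines the ingroup but does not resolve relationships within it.
Character 7 (derived state '1') is shared by F and U — a synapomorphy uniting that clade.
Most parsimonious ingroup topology: ((S,(U,F)),((G,H),L)).
G and L share a more recent common ancestor with each other than either does with F, so F is the least closely related of the three.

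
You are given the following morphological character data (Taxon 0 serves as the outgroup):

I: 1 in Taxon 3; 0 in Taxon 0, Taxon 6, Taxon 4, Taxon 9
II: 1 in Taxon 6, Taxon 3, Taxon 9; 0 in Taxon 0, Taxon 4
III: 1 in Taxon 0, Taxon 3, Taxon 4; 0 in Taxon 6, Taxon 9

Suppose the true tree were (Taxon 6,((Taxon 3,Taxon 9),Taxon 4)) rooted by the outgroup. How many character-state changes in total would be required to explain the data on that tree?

5

Map each character onto (Taxon 6,((Taxon 3,Taxon 9),Taxon 4)) (rooted by Taxon 0) and count the minimum state changes it requires (Fitch parsimony):
I: 1; II: 2; III: 2.
Total tree length = 5.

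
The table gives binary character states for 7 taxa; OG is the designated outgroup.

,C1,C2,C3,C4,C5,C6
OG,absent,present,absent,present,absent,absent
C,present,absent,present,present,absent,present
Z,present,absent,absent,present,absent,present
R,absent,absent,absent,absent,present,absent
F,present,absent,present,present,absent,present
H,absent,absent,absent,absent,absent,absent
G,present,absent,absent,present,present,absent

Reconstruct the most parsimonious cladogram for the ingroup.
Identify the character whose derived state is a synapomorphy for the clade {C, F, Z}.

C6

Character polarity is set by the outgroup: the derived state is whichever differs from the outgroup's state, so for C2, C4 the derived state is 'absent', and for the remaining characters it is 'present'.
Only C, F, G, and Z show the derived state 'present' for C1, supporting them as a clade.
All ingroup taxa share the derived state 'absent' for C2; it defines the ingroup but does not resolve relationships within it.
Only C and F show the derived state 'present' for C3, supporting them as a clade.
C4: derived state 'absent' in H and R only — synapomorphy for {H, R}.
C5 (state 'present') occurs in G and R but conflicts with the nesting implied by the other characters — most parsimoniously interpreted as homoplasy.
C6 (derived state 'present') is shared by C, F, and Z — a synapomorphy uniting that clade.
Most parsimonious ingroup topology: ((((C,F),Z),G),(R,H)).
The clade {C, F, Z} is supported by C6: its derived state 'present' occurs in exactly those taxa and in no other taxon (including the outgroup).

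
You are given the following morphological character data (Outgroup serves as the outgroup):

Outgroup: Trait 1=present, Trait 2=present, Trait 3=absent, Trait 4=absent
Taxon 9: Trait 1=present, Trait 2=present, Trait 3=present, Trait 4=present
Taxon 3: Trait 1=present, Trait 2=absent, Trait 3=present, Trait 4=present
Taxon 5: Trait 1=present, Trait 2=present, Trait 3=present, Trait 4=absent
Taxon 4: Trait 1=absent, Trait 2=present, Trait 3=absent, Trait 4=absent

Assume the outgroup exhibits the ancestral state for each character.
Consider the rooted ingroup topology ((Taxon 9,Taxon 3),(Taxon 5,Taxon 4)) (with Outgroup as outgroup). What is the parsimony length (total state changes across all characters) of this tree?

Map each character onto ((Taxon 9,Taxon 3),(Taxon 5,Taxon 4)) (rooted by Outgroup) and count the minimum state changes it requires (Fitch parsimony):
Trait 1: 1; Trait 2: 1; Trait 3: 2; Trait 4: 1.
Total tree length = 5.

5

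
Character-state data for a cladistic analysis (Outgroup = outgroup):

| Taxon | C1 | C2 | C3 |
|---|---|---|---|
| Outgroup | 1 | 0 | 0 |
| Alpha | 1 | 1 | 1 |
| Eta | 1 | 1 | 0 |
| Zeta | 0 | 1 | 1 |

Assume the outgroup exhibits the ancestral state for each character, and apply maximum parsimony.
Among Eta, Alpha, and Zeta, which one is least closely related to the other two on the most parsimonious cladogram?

Character polarity is set by the outgroup: the derived state is whichever differs from the outgroup's state, so for C1 the derived state is '0', and for the remaining characters it is '1'.
C1 (derived state '0') is unique to Zeta (autapomorphy; uninformative for grouping).
C2 (derived state '1') is shared by all ingroup taxa — unites the whole ingroup.
C3: derived state '1' in Alpha and Zeta only — synapomorphy for {Alpha, Zeta}.
Most parsimonious ingroup topology: ((Alpha,Zeta),Eta).
Alpha and Zeta share a more recent common ancestor with each other than either does with Eta, so Eta is the least closely related of the three.

Eta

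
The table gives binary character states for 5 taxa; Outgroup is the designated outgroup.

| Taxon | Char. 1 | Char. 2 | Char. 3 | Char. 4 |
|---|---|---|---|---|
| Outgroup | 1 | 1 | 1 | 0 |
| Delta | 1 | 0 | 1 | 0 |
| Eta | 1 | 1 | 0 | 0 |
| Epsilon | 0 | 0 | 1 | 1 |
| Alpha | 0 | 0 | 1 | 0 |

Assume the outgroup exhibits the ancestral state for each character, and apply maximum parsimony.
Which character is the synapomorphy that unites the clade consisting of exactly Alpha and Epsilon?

Character polarity is set by the outgroup: the derived state is whichever differs from the outgroup's state, so for Char. 1, Char. 2, Char. 3 the derived state is '0', and for the remaining characters it is '1'.
Char. 1 (derived state '0') is shared by Alpha and Epsilon — a synapomorphy uniting that clade.
Char. 2: derived state '0' in Alpha, Delta, and Epsilon only — synapomorphy for {Alpha, Delta, Epsilon}.
Char. 3: derived state '0' in Eta only — an autapomorphy, so it tells us nothing about relationships among taxa.
Char. 4 (derived state '1') is unique to Epsilon (autapomorphy; uninformative for grouping).
Most parsimonious ingroup topology: ((Delta,(Epsilon,Alpha)),Eta).
The clade {Alpha, Epsilon} is supported by Char. 1: its derived state '0' occurs in exactly those taxa and in no other taxon (including the outgroup).

Char. 1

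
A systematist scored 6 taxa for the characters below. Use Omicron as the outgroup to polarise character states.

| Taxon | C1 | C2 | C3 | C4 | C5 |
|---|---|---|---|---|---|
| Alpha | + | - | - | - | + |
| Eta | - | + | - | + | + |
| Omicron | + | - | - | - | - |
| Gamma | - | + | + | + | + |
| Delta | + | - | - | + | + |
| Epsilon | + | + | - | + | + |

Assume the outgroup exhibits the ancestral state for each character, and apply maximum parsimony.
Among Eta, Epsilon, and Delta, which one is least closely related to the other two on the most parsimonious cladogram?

Delta

Character polarity is set by the outgroup: the derived state is whichever differs from the outgroup's state, so for C1 the derived state is '-', and for the remaining characters it is '+'.
C1 (derived state '-') is shared by Eta and Gamma — a synapomorphy uniting that clade.
C2 (derived state '+') is shared by Epsilon, Eta, and Gamma — a synapomorphy uniting that clade.
C3 (derived state '+') is unique to Gamma (autapomorphy; uninformative for grouping).
Only Delta, Epsilon, Eta, and Gamma show the derived state '+' for C4, supporting them as a clade.
All ingroup taxa share the derived state '+' for C5; it defines the ingroup but does not resolve relationships within it.
Most parsimonious ingroup topology: (((Epsilon,(Gamma,Eta)),Delta),Alpha).
Eta and Epsilon share a more recent common ancestor with each other than either does with Delta, so Delta is the least closely related of the three.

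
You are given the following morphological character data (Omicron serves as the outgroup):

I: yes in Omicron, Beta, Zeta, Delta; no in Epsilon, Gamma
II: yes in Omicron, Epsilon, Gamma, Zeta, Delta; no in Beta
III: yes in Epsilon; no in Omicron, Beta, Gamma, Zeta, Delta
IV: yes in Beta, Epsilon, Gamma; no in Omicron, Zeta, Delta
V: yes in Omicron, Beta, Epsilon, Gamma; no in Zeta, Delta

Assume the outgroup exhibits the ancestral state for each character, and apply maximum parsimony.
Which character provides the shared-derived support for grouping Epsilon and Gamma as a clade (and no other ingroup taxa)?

I

Character polarity is set by the outgroup: the derived state is whichever differs from the outgroup's state, so for I, II, V the derived state is 'no', and for the remaining characters it is 'yes'.
I: derived state 'no' in Epsilon and Gamma only — synapomorphy for {Epsilon, Gamma}.
II (derived state 'no') is unique to Beta (autapomorphy; uninformative for grouping).
III (derived state 'yes') is unique to Epsilon (autapomorphy; uninformative for grouping).
Only Beta, Epsilon, and Gamma show the derived state 'yes' for IV, supporting them as a clade.
V: derived state 'no' in Delta and Zeta only — synapomorphy for {Delta, Zeta}.
Most parsimonious ingroup topology: ((Beta,(Epsilon,Gamma)),(Zeta,Delta)).
The clade {Epsilon, Gamma} is supported by I: its derived state 'no' occurs in exactly those taxa and in no other taxon (including the outgroup).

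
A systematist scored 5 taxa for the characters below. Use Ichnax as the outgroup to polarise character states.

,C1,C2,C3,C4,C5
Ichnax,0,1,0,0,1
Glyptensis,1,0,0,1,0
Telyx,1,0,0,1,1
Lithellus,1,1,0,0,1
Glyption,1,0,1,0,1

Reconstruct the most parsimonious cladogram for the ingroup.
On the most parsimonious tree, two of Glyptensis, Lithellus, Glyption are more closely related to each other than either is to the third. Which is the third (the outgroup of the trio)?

Lithellus

Character polarity is set by the outgroup: the derived state is whichever differs from the outgroup's state, so for C2, C5 the derived state is '0', and for the remaining characters it is '1'.
All ingroup taxa share the derived state '1' for C1; it defines the ingroup but does not resolve relationships within it.
Only Glyptensis, Glyption, and Telyx show the derived state '0' for C2, supporting them as a clade.
C3: derived state '1' in Glyption only — an autapomorphy, so it tells us nothing about relationships among taxa.
C4: derived state '1' in Glyptensis and Telyx only — synapomorphy for {Glyptensis, Telyx}.
C5: derived state '0' in Glyptensis only — an autapomorphy, so it tells us nothing about relationships among taxa.
Most parsimonious ingroup topology: (((Glyptensis,Telyx),Glyption),Lithellus).
Glyption and Glyptensis share a more recent common ancestor with each other than either does with Lithellus, so Lithellus is the least closely related of the three.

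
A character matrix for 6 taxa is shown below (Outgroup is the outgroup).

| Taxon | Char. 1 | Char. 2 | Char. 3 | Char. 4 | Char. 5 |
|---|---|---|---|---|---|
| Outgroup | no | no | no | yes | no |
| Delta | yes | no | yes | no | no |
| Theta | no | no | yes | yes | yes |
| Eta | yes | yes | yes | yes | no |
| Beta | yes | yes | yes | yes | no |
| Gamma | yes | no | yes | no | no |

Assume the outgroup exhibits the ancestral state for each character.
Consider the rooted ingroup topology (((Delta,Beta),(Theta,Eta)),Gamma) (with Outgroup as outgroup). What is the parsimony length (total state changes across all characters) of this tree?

8

Map each character onto (((Delta,Beta),(Theta,Eta)),Gamma) (rooted by Outgroup) and count the minimum state changes it requires (Fitch parsimony):
Char. 1: 2; Char. 2: 2; Char. 3: 1; Char. 4: 2; Char. 5: 1.
Total tree length = 8.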